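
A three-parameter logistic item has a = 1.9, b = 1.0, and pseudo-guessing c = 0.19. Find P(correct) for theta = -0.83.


logit = 1.9*(-0.83 - 1.0) = -3.477
P* = 1/(1 + exp(--3.477)) = 0.03
P = 0.19 + (1 - 0.19) * 0.03
P = 0.2143

0.2143


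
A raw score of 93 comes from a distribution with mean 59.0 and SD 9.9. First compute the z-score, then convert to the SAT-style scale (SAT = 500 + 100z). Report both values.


z = (X - mean) / SD = (93 - 59.0) / 9.9
z = 34.0 / 9.9
z = 3.4343
SAT-scale = SAT = 500 + 100z
Carry z at full precision (z = 34.0 / 9.9) into the conversion:
SAT-scale = 500 + 100 * (34.0 / 9.9) = 500 + 3400 / 9.9
SAT-scale = 500 + 343.4343
SAT-scale = 843.4343

843.4343


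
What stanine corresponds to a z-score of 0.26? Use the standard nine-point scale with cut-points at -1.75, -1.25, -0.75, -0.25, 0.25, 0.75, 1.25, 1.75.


Stanine boundaries: [-1.75, -1.25, -0.75, -0.25, 0.25, 0.75, 1.25, 1.75]
z = 0.26
Check each boundary:
  z >= -1.75 -> could be stanine 2
  z >= -1.25 -> could be stanine 3
  z >= -0.75 -> could be stanine 4
  z >= -0.25 -> could be stanine 5
  z >= 0.25 -> could be stanine 6
  z < 0.75
  z < 1.25
  z < 1.75
Highest qualifying boundary gives stanine = 6

6


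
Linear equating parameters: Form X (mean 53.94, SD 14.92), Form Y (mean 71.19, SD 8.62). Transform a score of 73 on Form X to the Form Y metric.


slope = SD_Y / SD_X = 8.62 / 14.92 ~ 0.5777
intercept = mean_Y - slope * mean_X = 71.19 - (8.62 / 14.92) * 53.94 ~ 40.0263
Y = slope * X + intercept. To avoid rounding drift from the rounded slope/intercept, evaluate the equivalent form Y = mean_Y + SD_Y * (X - mean_X) / SD_X at full precision:
Y = 71.19 + 8.62 * (73 - 53.94) / 14.92
Y = 71.19 + 8.62 * 19.06 / 14.92
Y = 71.19 + 164.2972 / 14.92
Y = 71.19 + 11.0119
Y = 82.2019

82.2019


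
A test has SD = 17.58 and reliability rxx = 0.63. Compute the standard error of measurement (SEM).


SEM = SD * sqrt(1 - rxx)
SEM = 17.58 * sqrt(1 - 0.63)
SEM = 17.58 * sqrt(0.37) = 17.58 * 0.608276
SEM = 10.6935

10.6935


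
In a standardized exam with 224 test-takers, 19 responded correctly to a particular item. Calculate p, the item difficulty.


Item difficulty p = number correct / total examinees
p = 19 / 224
p = 0.0848

0.0848


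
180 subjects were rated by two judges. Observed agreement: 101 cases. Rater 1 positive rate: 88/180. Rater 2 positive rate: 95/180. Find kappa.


P_o = 101/180 = 0.561111
P_e = (88*95 + 92*85) / 32400 = 0.499383
kappa = (P_o - P_e) / (1 - P_e)
kappa = (0.561111 - 0.499383) / (1 - 0.499383)
kappa = 0.1233

0.1233


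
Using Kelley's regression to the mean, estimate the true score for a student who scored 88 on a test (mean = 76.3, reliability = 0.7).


T_est = rxx * X + (1 - rxx) * mean
T_est = 0.7 * 88 + 0.3 * 76.3
T_est = 61.6 + 22.89
T_est = 84.49

84.49


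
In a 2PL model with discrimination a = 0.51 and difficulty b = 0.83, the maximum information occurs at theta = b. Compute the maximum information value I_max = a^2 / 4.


For 2PL, max info at theta = b = 0.83
I_max = a^2 / 4 = 0.51^2 / 4
= 0.2601 / 4
I_max = 0.065

0.065


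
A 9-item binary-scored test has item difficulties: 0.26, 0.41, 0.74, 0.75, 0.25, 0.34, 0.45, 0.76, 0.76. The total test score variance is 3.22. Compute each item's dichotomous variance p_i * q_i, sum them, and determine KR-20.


For each item, compute p_i * q_i:
  Item 1: 0.26 * 0.74 = 0.1924
  Item 2: 0.41 * 0.59 = 0.2419
  Item 3: 0.74 * 0.26 = 0.1924
  Item 4: 0.75 * 0.25 = 0.1875
  Item 5: 0.25 * 0.75 = 0.1875
  Item 6: 0.34 * 0.66 = 0.2244
  Item 7: 0.45 * 0.55 = 0.2475
  Item 8: 0.76 * 0.24 = 0.1824
  Item 9: 0.76 * 0.24 = 0.1824
Sum(p_i * q_i) = 0.1924 + 0.2419 + 0.1924 + 0.1875 + 0.1875 + 0.2244 + 0.2475 + 0.1824 + 0.1824 = 1.8384
KR-20 = (k/(k-1)) * (1 - Sum(p_i*q_i) / Var_total)
= (9/8) * (1 - 1.8384/3.22)
= 1.125 * 0.4291
KR-20 = 0.4827

0.4827


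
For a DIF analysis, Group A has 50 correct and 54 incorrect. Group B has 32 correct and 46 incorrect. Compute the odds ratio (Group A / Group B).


Odds_A = 50/54 = 0.9259
Odds_B = 32/46 = 0.6957
OR = Odds_A / Odds_B = 0.9259 / 0.6957
Exactly, OR = (50 * 46) / (54 * 32) = 2300 / 1728
OR = 1.331

1.331


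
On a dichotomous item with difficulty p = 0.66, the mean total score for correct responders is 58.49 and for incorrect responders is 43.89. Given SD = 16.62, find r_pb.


q = 1 - p = 0.34
rpb = ((M1 - M0) / SD) * sqrt(p * q)
rpb = ((58.49 - 43.89) / 16.62) * sqrt(0.66 * 0.34)
rpb = 0.4161

0.4161


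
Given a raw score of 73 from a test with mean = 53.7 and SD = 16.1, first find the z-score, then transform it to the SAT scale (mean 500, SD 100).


z = (X - mean) / SD = (73 - 53.7) / 16.1
z = 19.3 / 16.1
z = 1.1988
SAT-scale = SAT = 500 + 100z
Carry z at full precision (z = 19.3 / 16.1) into the conversion:
SAT-scale = 500 + 100 * (19.3 / 16.1) = 500 + 1930 / 16.1
SAT-scale = 500 + 119.8758
SAT-scale = 619.8758

619.8758


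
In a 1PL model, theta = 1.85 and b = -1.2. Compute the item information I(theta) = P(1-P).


P = 1/(1+exp(-(1.85--1.2))) = 0.9548
I = P*(1-P) = 0.9548 * 0.0452
I = 0.0432

0.0432


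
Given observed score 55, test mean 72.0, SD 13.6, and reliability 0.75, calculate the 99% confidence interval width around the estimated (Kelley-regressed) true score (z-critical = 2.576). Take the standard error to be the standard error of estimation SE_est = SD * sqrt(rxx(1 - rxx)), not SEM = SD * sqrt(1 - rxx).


True score estimate = 0.75*55 + 0.25*72.0 = 59.25
SE_est = SD * sqrt(rxx * (1 - rxx)) = 13.6 * sqrt(0.75 * 0.25) = 13.6 * sqrt(0.1875) = 5.888973
CI = T_est +/- z * SE_est, so width = 2 * z * SE_est = 2 * 2.576 * 5.888973
Width = 30.34

30.34


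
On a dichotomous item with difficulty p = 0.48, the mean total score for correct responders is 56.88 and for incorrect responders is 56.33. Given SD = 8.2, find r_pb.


q = 1 - p = 0.52
rpb = ((M1 - M0) / SD) * sqrt(p * q)
rpb = ((56.88 - 56.33) / 8.2) * sqrt(0.48 * 0.52)
rpb = 0.0335

0.0335


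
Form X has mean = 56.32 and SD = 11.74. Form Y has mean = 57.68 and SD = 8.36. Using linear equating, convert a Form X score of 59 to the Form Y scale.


slope = SD_Y / SD_X = 8.36 / 11.74 ~ 0.7121
intercept = mean_Y - slope * mean_X = 57.68 - (8.36 / 11.74) * 56.32 ~ 17.5748
Y = slope * X + intercept. To avoid rounding drift from the rounded slope/intercept, evaluate the equivalent form Y = mean_Y + SD_Y * (X - mean_X) / SD_X at full precision:
Y = 57.68 + 8.36 * (59 - 56.32) / 11.74
Y = 57.68 + 8.36 * 2.68 / 11.74
Y = 57.68 + 22.4048 / 11.74
Y = 57.68 + 1.9084
Y = 59.5884

59.5884


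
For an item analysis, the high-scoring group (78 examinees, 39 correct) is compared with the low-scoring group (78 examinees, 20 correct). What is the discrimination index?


p_upper = 39/78 = 0.5
p_lower = 20/78 = 0.2564
D = 0.5 - 0.2564 = 0.2436

0.2436


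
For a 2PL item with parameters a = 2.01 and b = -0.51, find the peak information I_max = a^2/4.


For 2PL, max info at theta = b = -0.51
I_max = a^2 / 4 = 2.01^2 / 4
= 4.0401 / 4
I_max = 1.01

1.01


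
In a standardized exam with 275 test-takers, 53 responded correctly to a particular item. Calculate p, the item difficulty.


Item difficulty p = number correct / total examinees
p = 53 / 275
p = 0.1927

0.1927


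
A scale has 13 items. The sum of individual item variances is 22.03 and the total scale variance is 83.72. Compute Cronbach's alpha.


alpha = (k/(k-1)) * (1 - sum(si^2)/s_total^2)
= (13/12) * (1 - 22.03/83.72)
alpha = 0.7983

0.7983


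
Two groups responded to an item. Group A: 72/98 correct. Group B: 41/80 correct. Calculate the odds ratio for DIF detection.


Odds_A = 72/26 = 2.7692
Odds_B = 41/39 = 1.0513
OR = Odds_A / Odds_B = 2.7692 / 1.0513
Exactly, OR = (72 * 39) / (26 * 41) = 2808 / 1066
OR = 2.6341

2.6341


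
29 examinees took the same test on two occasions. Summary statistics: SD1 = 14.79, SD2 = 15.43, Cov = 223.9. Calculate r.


r = cov(X,Y) / (SD_X * SD_Y)
r = 223.9 / (14.79 * 15.43)
r = 223.9 / 228.2097
r = 0.9811

0.9811


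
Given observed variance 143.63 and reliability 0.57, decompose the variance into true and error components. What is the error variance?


var_true = rxx * var_obs = 0.57 * 143.63 = 81.8691
var_error = var_obs - var_true
var_error = 143.63 - 81.8691
var_error = 61.7609

61.7609


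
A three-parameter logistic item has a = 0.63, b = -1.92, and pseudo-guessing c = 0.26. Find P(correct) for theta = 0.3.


logit = 0.63*(0.3 - -1.92) = 1.3986
P* = 1/(1 + exp(-1.3986)) = 0.802
P = 0.26 + (1 - 0.26) * 0.802
P = 0.8535

0.8535


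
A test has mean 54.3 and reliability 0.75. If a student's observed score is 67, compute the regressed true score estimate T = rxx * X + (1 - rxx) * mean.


T_est = rxx * X + (1 - rxx) * mean
T_est = 0.75 * 67 + 0.25 * 54.3
T_est = 50.25 + 13.575
T_est = 63.825

63.825


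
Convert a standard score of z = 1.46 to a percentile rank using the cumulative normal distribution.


CDF(z) = 0.5 * (1 + erf(z/sqrt(2)))
erf(1.0324) = 0.8557
CDF = 0.9279
Percentile rank = 0.9279 * 100 = 92.79

92.79


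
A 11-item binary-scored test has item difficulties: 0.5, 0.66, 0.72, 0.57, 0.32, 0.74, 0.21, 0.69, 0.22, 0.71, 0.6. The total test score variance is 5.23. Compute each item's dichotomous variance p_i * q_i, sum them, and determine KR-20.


For each item, compute p_i * q_i:
  Item 1: 0.5 * 0.5 = 0.25
  Item 2: 0.66 * 0.34 = 0.2244
  Item 3: 0.72 * 0.28 = 0.2016
  Item 4: 0.57 * 0.43 = 0.2451
  Item 5: 0.32 * 0.68 = 0.2176
  Item 6: 0.74 * 0.26 = 0.1924
  Item 7: 0.21 * 0.79 = 0.1659
  Item 8: 0.69 * 0.31 = 0.2139
  Item 9: 0.22 * 0.78 = 0.1716
  Item 10: 0.71 * 0.29 = 0.2059
  Item 11: 0.6 * 0.4 = 0.24
Sum(p_i * q_i) = 0.25 + 0.2244 + 0.2016 + 0.2451 + 0.2176 + 0.1924 + 0.1659 + 0.2139 + 0.1716 + 0.2059 + 0.24 = 2.3284
KR-20 = (k/(k-1)) * (1 - Sum(p_i*q_i) / Var_total)
= (11/10) * (1 - 2.3284/5.23)
= 1.1 * 0.5548
KR-20 = 0.6103

0.6103


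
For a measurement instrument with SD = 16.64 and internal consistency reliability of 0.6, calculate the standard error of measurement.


SEM = SD * sqrt(1 - rxx)
SEM = 16.64 * sqrt(1 - 0.6)
SEM = 16.64 * sqrt(0.4) = 16.64 * 0.632456
SEM = 10.5241

10.5241


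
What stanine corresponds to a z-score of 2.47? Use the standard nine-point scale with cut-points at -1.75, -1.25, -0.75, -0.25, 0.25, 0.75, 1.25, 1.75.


Stanine boundaries: [-1.75, -1.25, -0.75, -0.25, 0.25, 0.75, 1.25, 1.75]
z = 2.47
Check each boundary:
  z >= -1.75 -> could be stanine 2
  z >= -1.25 -> could be stanine 3
  z >= -0.75 -> could be stanine 4
  z >= -0.25 -> could be stanine 5
  z >= 0.25 -> could be stanine 6
  z >= 0.75 -> could be stanine 7
  z >= 1.25 -> could be stanine 8
  z >= 1.75 -> could be stanine 9
Highest qualifying boundary gives stanine = 9

9


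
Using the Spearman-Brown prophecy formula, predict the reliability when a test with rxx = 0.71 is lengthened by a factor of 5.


r_new = (n * rxx) / (1 + (n-1) * rxx)
r_new = (5 * 0.71) / (1 + 4 * 0.71)
r_new = 3.55 / 3.84
r_new = 0.9245

0.9245


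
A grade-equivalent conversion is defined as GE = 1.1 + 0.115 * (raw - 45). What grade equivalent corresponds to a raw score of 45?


raw - median = 45 - 45 = 0
slope * diff = 0.115 * 0 = 0.0
GE = 1.1 + 0.0
GE = 1.1

1.1


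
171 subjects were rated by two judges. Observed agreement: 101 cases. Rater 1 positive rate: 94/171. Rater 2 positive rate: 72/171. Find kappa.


P_o = 101/171 = 0.590643
P_e = (94*72 + 77*99) / 29241 = 0.492151
kappa = (P_o - P_e) / (1 - P_e)
kappa = (0.590643 - 0.492151) / (1 - 0.492151)
kappa = 0.1939

0.1939


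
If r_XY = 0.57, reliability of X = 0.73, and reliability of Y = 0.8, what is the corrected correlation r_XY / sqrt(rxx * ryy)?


r_corrected = rxy / sqrt(rxx * ryy)
= 0.57 / sqrt(0.73 * 0.8)
= 0.57 / sqrt(0.584)
= 0.57 / 0.764199
r_corrected = 0.7459

0.7459


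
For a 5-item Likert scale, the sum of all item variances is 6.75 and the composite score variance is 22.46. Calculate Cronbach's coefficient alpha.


alpha = (k/(k-1)) * (1 - sum(si^2)/s_total^2)
= (5/4) * (1 - 6.75/22.46)
alpha = 0.8743

0.8743


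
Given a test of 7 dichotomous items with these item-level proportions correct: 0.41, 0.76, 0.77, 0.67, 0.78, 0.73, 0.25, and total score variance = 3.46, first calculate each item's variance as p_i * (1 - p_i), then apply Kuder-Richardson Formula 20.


For each item, compute p_i * q_i:
  Item 1: 0.41 * 0.59 = 0.2419
  Item 2: 0.76 * 0.24 = 0.1824
  Item 3: 0.77 * 0.23 = 0.1771
  Item 4: 0.67 * 0.33 = 0.2211
  Item 5: 0.78 * 0.22 = 0.1716
  Item 6: 0.73 * 0.27 = 0.1971
  Item 7: 0.25 * 0.75 = 0.1875
Sum(p_i * q_i) = 0.2419 + 0.1824 + 0.1771 + 0.2211 + 0.1716 + 0.1971 + 0.1875 = 1.3787
KR-20 = (k/(k-1)) * (1 - Sum(p_i*q_i) / Var_total)
= (7/6) * (1 - 1.3787/3.46)
= 1.1667 * 0.6015
KR-20 = 0.7018

0.7018


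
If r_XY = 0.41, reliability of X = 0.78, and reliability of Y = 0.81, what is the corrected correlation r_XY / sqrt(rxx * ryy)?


r_corrected = rxy / sqrt(rxx * ryy)
= 0.41 / sqrt(0.78 * 0.81)
= 0.41 / sqrt(0.6318)
= 0.41 / 0.794858
r_corrected = 0.5158

0.5158


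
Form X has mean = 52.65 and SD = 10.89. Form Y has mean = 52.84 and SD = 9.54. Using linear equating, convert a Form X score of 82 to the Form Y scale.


slope = SD_Y / SD_X = 9.54 / 10.89 ~ 0.876
intercept = mean_Y - slope * mean_X = 52.84 - (9.54 / 10.89) * 52.65 ~ 6.7169
Y = slope * X + intercept. To avoid rounding drift from the rounded slope/intercept, evaluate the equivalent form Y = mean_Y + SD_Y * (X - mean_X) / SD_X at full precision:
Y = 52.84 + 9.54 * (82 - 52.65) / 10.89
Y = 52.84 + 9.54 * 29.35 / 10.89
Y = 52.84 + 279.999 / 10.89
Y = 52.84 + 25.7116
Y = 78.5516

78.5516


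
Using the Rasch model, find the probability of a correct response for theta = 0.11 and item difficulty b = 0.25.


theta - b = 0.11 - 0.25 = -0.14
exp(-(theta - b)) = exp(0.14) = 1.1503
P = 1 / (1 + 1.1503)
P = 0.4651

0.4651


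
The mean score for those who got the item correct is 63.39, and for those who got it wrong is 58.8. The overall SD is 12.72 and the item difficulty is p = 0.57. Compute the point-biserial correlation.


q = 1 - p = 0.43
rpb = ((M1 - M0) / SD) * sqrt(p * q)
rpb = ((63.39 - 58.8) / 12.72) * sqrt(0.57 * 0.43)
rpb = 0.1786

0.1786


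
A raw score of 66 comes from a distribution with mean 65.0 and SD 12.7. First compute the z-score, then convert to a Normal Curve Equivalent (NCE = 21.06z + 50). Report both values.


z = (X - mean) / SD = (66 - 65.0) / 12.7
z = 1.0 / 12.7
z = 0.0787
NCE = NCE = 21.06z + 50
Carry z at full precision (z = 1.0 / 12.7) into the conversion:
NCE = 21.06 * (1.0 / 12.7) + 50 = 21.06 / 12.7 + 50
NCE = 1.6583 + 50
NCE = 51.6583

51.6583


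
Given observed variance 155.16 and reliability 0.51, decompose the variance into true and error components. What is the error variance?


var_true = rxx * var_obs = 0.51 * 155.16 = 79.1316
var_error = var_obs - var_true
var_error = 155.16 - 79.1316
var_error = 76.0284

76.0284


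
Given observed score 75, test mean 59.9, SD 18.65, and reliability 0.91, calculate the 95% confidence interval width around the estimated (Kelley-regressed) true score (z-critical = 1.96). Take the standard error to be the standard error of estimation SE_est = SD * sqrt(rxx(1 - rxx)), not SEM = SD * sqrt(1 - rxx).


True score estimate = 0.91*75 + 0.09*59.9 = 73.641
SE_est = SD * sqrt(rxx * (1 - rxx)) = 18.65 * sqrt(0.91 * 0.09) = 18.65 * sqrt(0.0819) = 5.33729
CI = T_est +/- z * SE_est, so width = 2 * z * SE_est = 2 * 1.96 * 5.33729
Width = 20.9222

20.9222


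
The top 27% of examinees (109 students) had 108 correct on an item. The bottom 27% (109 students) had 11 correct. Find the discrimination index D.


p_upper = 108/109 = 0.9908
p_lower = 11/109 = 0.1009
D = 0.9908 - 0.1009 = 0.8899

0.8899


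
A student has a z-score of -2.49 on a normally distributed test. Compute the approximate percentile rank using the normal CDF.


CDF(z) = 0.5 * (1 + erf(z/sqrt(2)))
erf(-1.7607) = -0.9872
CDF = 0.0064
Percentile rank = 0.0064 * 100 = 0.64

0.64


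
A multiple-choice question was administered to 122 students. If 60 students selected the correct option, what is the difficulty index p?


Item difficulty p = number correct / total examinees
p = 60 / 122
p = 0.4918

0.4918


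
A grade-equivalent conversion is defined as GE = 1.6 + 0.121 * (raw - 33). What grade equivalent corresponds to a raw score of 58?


raw - median = 58 - 33 = 25
slope * diff = 0.121 * 25 = 3.025
GE = 1.6 + 3.025
GE = 4.625

4.625


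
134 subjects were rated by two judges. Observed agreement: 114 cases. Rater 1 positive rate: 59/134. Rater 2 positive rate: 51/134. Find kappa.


P_o = 114/134 = 0.850746
P_e = (59*51 + 75*83) / 17956 = 0.514257
kappa = (P_o - P_e) / (1 - P_e)
kappa = (0.850746 - 0.514257) / (1 - 0.514257)
kappa = 0.6927

0.6927


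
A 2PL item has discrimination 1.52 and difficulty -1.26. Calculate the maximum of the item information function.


For 2PL, max info at theta = b = -1.26
I_max = a^2 / 4 = 1.52^2 / 4
= 2.3104 / 4
I_max = 0.5776

0.5776


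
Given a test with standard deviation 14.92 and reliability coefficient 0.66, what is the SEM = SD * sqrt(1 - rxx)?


SEM = SD * sqrt(1 - rxx)
SEM = 14.92 * sqrt(1 - 0.66)
SEM = 14.92 * sqrt(0.34) = 14.92 * 0.583095
SEM = 8.6998

8.6998


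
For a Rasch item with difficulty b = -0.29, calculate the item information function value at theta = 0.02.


P = 1/(1+exp(-(0.02--0.29))) = 0.5769
I = P*(1-P) = 0.5769 * 0.4231
I = 0.2441

0.2441


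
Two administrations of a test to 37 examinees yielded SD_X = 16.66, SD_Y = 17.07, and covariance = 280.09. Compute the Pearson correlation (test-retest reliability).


r = cov(X,Y) / (SD_X * SD_Y)
r = 280.09 / (16.66 * 17.07)
r = 280.09 / 284.3862
r = 0.9849

0.9849


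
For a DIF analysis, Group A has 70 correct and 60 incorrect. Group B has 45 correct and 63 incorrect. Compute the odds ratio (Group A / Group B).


Odds_A = 70/60 = 1.1667
Odds_B = 45/63 = 0.7143
OR = Odds_A / Odds_B = 1.1667 / 0.7143
Exactly, OR = (70 * 63) / (60 * 45) = 4410 / 2700
OR = 1.6333

1.6333


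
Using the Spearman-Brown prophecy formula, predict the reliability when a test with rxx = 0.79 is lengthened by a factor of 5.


r_new = (n * rxx) / (1 + (n-1) * rxx)
r_new = (5 * 0.79) / (1 + 4 * 0.79)
r_new = 3.95 / 4.16
r_new = 0.9495

0.9495


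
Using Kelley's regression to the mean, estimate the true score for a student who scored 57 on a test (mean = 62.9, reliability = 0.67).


T_est = rxx * X + (1 - rxx) * mean
T_est = 0.67 * 57 + 0.33 * 62.9
T_est = 38.19 + 20.757
T_est = 58.947

58.947


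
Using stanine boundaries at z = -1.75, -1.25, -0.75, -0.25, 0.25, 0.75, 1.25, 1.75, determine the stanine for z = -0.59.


Stanine boundaries: [-1.75, -1.25, -0.75, -0.25, 0.25, 0.75, 1.25, 1.75]
z = -0.59
Check each boundary:
  z >= -1.75 -> could be stanine 2
  z >= -1.25 -> could be stanine 3
  z >= -0.75 -> could be stanine 4
  z < -0.25
  z < 0.25
  z < 0.75
  z < 1.25
  z < 1.75
Highest qualifying boundary gives stanine = 4

4


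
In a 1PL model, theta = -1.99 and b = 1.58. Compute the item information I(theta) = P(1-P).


P = 1/(1+exp(-(-1.99-1.58))) = 0.0274
I = P*(1-P) = 0.0274 * 0.9726
I = 0.0266

0.0266


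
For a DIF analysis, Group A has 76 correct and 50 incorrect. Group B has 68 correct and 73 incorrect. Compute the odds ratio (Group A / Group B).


Odds_A = 76/50 = 1.52
Odds_B = 68/73 = 0.9315
OR = Odds_A / Odds_B = 1.52 / 0.9315
Exactly, OR = (76 * 73) / (50 * 68) = 5548 / 3400
OR = 1.6318

1.6318


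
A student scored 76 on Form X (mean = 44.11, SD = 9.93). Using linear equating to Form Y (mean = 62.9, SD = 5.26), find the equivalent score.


slope = SD_Y / SD_X = 5.26 / 9.93 ~ 0.5297
intercept = mean_Y - slope * mean_X = 62.9 - (5.26 / 9.93) * 44.11 ~ 39.5346
Y = slope * X + intercept. To avoid rounding drift from the rounded slope/intercept, evaluate the equivalent form Y = mean_Y + SD_Y * (X - mean_X) / SD_X at full precision:
Y = 62.9 + 5.26 * (76 - 44.11) / 9.93
Y = 62.9 + 5.26 * 31.89 / 9.93
Y = 62.9 + 167.7414 / 9.93
Y = 62.9 + 16.8924
Y = 79.7924

79.7924


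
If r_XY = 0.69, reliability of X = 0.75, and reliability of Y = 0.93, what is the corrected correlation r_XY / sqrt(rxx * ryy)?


r_corrected = rxy / sqrt(rxx * ryy)
= 0.69 / sqrt(0.75 * 0.93)
= 0.69 / sqrt(0.6975)
= 0.69 / 0.835165
r_corrected = 0.8262

0.8262


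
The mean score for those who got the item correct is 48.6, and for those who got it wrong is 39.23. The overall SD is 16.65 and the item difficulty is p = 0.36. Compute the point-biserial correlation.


q = 1 - p = 0.64
rpb = ((M1 - M0) / SD) * sqrt(p * q)
rpb = ((48.6 - 39.23) / 16.65) * sqrt(0.36 * 0.64)
rpb = 0.2701

0.2701


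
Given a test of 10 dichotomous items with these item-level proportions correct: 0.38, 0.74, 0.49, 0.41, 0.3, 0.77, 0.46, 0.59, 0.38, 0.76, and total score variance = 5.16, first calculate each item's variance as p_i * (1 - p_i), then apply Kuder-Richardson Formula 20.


For each item, compute p_i * q_i:
  Item 1: 0.38 * 0.62 = 0.2356
  Item 2: 0.74 * 0.26 = 0.1924
  Item 3: 0.49 * 0.51 = 0.2499
  Item 4: 0.41 * 0.59 = 0.2419
  Item 5: 0.3 * 0.7 = 0.21
  Item 6: 0.77 * 0.23 = 0.1771
  Item 7: 0.46 * 0.54 = 0.2484
  Item 8: 0.59 * 0.41 = 0.2419
  Item 9: 0.38 * 0.62 = 0.2356
  Item 10: 0.76 * 0.24 = 0.1824
Sum(p_i * q_i) = 0.2356 + 0.1924 + 0.2499 + 0.2419 + 0.21 + 0.1771 + 0.2484 + 0.2419 + 0.2356 + 0.1824 = 2.2152
KR-20 = (k/(k-1)) * (1 - Sum(p_i*q_i) / Var_total)
= (10/9) * (1 - 2.2152/5.16)
= 1.1111 * 0.5707
KR-20 = 0.6341

0.6341


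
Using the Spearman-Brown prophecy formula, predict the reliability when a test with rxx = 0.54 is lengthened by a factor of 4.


r_new = (n * rxx) / (1 + (n-1) * rxx)
r_new = (4 * 0.54) / (1 + 3 * 0.54)
r_new = 2.16 / 2.62
r_new = 0.8244

0.8244


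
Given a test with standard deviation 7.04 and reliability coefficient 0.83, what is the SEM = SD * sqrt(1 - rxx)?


SEM = SD * sqrt(1 - rxx)
SEM = 7.04 * sqrt(1 - 0.83)
SEM = 7.04 * sqrt(0.17) = 7.04 * 0.412311
SEM = 2.9027

2.9027


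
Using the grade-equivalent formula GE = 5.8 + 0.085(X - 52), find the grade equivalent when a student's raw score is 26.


raw - median = 26 - 52 = -26
slope * diff = 0.085 * -26 = -2.21
GE = 5.8 + -2.21
GE = 3.59

3.59


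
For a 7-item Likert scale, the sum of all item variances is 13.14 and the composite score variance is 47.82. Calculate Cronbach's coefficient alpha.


alpha = (k/(k-1)) * (1 - sum(si^2)/s_total^2)
= (7/6) * (1 - 13.14/47.82)
alpha = 0.8461

0.8461


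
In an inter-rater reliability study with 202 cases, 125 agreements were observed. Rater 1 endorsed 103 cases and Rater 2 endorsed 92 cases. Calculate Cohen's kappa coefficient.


P_o = 125/202 = 0.618812
P_e = (103*92 + 99*110) / 40804 = 0.499118
kappa = (P_o - P_e) / (1 - P_e)
kappa = (0.618812 - 0.499118) / (1 - 0.499118)
kappa = 0.239

0.239


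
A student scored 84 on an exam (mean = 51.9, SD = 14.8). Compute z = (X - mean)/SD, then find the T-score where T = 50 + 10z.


z = (X - mean) / SD = (84 - 51.9) / 14.8
z = 32.1 / 14.8
z = 2.1689
T-score = T = 50 + 10z
Carry z at full precision (z = 32.1 / 14.8) into the conversion:
T-score = 50 + 10 * (32.1 / 14.8) = 50 + 321 / 14.8
T-score = 50 + 21.6892
T-score = 71.6892

71.6892


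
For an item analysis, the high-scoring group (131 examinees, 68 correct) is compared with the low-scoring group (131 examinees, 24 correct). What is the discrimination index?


p_upper = 68/131 = 0.5191
p_lower = 24/131 = 0.1832
D = 0.5191 - 0.1832 = 0.3359

0.3359


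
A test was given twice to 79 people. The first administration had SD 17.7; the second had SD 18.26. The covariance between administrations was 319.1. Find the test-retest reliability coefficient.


r = cov(X,Y) / (SD_X * SD_Y)
r = 319.1 / (17.7 * 18.26)
r = 319.1 / 323.202
r = 0.9873

0.9873


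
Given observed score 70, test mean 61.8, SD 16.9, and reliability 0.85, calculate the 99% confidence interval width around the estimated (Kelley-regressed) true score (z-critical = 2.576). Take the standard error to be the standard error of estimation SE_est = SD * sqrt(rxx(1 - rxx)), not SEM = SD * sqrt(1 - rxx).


True score estimate = 0.85*70 + 0.15*61.8 = 68.77
SE_est = SD * sqrt(rxx * (1 - rxx)) = 16.9 * sqrt(0.85 * 0.15) = 16.9 * sqrt(0.1275) = 6.034507
CI = T_est +/- z * SE_est, so width = 2 * z * SE_est = 2 * 2.576 * 6.034507
Width = 31.0898

31.0898


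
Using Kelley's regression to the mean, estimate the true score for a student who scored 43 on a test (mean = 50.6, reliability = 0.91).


T_est = rxx * X + (1 - rxx) * mean
T_est = 0.91 * 43 + 0.09 * 50.6
T_est = 39.13 + 4.554
T_est = 43.684

43.684


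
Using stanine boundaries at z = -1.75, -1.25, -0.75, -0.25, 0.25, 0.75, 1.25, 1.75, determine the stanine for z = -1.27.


Stanine boundaries: [-1.75, -1.25, -0.75, -0.25, 0.25, 0.75, 1.25, 1.75]
z = -1.27
Check each boundary:
  z >= -1.75 -> could be stanine 2
  z < -1.25
  z < -0.75
  z < -0.25
  z < 0.25
  z < 0.75
  z < 1.25
  z < 1.75
Highest qualifying boundary gives stanine = 2

2


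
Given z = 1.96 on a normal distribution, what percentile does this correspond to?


CDF(z) = 0.5 * (1 + erf(z/sqrt(2)))
erf(1.3859) = 0.95
CDF = 0.975
Percentile rank = 0.975 * 100 = 97.5

97.5


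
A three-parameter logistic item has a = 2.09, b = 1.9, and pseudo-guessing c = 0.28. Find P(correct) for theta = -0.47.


logit = 2.09*(-0.47 - 1.9) = -4.9533
P* = 1/(1 + exp(--4.9533)) = 0.007
P = 0.28 + (1 - 0.28) * 0.007
P = 0.285

0.285


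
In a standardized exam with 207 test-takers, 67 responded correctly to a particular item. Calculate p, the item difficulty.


Item difficulty p = number correct / total examinees
p = 67 / 207
p = 0.3237

0.3237


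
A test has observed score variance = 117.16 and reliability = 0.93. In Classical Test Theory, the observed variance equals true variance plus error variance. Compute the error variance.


var_true = rxx * var_obs = 0.93 * 117.16 = 108.9588
var_error = var_obs - var_true
var_error = 117.16 - 108.9588
var_error = 8.2012

8.2012


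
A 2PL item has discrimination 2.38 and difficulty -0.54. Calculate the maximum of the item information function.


For 2PL, max info at theta = b = -0.54
I_max = a^2 / 4 = 2.38^2 / 4
= 5.6644 / 4
I_max = 1.4161

1.4161


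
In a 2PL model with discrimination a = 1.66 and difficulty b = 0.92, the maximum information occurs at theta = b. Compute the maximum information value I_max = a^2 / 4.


For 2PL, max info at theta = b = 0.92
I_max = a^2 / 4 = 1.66^2 / 4
= 2.7556 / 4
I_max = 0.6889

0.6889


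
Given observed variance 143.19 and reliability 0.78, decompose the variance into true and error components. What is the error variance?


var_true = rxx * var_obs = 0.78 * 143.19 = 111.6882
var_error = var_obs - var_true
var_error = 143.19 - 111.6882
var_error = 31.5018

31.5018


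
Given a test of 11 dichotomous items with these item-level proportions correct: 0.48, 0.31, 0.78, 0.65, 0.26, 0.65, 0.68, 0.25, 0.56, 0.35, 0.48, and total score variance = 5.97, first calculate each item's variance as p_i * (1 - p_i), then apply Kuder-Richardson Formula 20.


For each item, compute p_i * q_i:
  Item 1: 0.48 * 0.52 = 0.2496
  Item 2: 0.31 * 0.69 = 0.2139
  Item 3: 0.78 * 0.22 = 0.1716
  Item 4: 0.65 * 0.35 = 0.2275
  Item 5: 0.26 * 0.74 = 0.1924
  Item 6: 0.65 * 0.35 = 0.2275
  Item 7: 0.68 * 0.32 = 0.2176
  Item 8: 0.25 * 0.75 = 0.1875
  Item 9: 0.56 * 0.44 = 0.2464
  Item 10: 0.35 * 0.65 = 0.2275
  Item 11: 0.48 * 0.52 = 0.2496
Sum(p_i * q_i) = 0.2496 + 0.2139 + 0.1716 + 0.2275 + 0.1924 + 0.2275 + 0.2176 + 0.1875 + 0.2464 + 0.2275 + 0.2496 = 2.4111
KR-20 = (k/(k-1)) * (1 - Sum(p_i*q_i) / Var_total)
= (11/10) * (1 - 2.4111/5.97)
= 1.1 * 0.5961
KR-20 = 0.6557

0.6557


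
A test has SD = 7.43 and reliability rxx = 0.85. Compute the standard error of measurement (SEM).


SEM = SD * sqrt(1 - rxx)
SEM = 7.43 * sqrt(1 - 0.85)
SEM = 7.43 * sqrt(0.15) = 7.43 * 0.387298
SEM = 2.8776

2.8776


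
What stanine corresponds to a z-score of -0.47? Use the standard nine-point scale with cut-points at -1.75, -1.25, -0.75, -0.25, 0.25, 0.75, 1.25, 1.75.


Stanine boundaries: [-1.75, -1.25, -0.75, -0.25, 0.25, 0.75, 1.25, 1.75]
z = -0.47
Check each boundary:
  z >= -1.75 -> could be stanine 2
  z >= -1.25 -> could be stanine 3
  z >= -0.75 -> could be stanine 4
  z < -0.25
  z < 0.25
  z < 0.75
  z < 1.25
  z < 1.75
Highest qualifying boundary gives stanine = 4

4


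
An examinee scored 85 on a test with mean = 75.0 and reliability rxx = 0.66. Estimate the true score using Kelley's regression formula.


T_est = rxx * X + (1 - rxx) * mean
T_est = 0.66 * 85 + 0.34 * 75.0
T_est = 56.1 + 25.5
T_est = 81.6

81.6


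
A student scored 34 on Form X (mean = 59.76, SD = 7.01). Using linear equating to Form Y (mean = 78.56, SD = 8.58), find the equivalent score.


slope = SD_Y / SD_X = 8.58 / 7.01 ~ 1.224
intercept = mean_Y - slope * mean_X = 78.56 - (8.58 / 7.01) * 59.76 ~ 5.4158
Y = slope * X + intercept. To avoid rounding drift from the rounded slope/intercept, evaluate the equivalent form Y = mean_Y + SD_Y * (X - mean_X) / SD_X at full precision:
Y = 78.56 + 8.58 * (34 - 59.76) / 7.01
Y = 78.56 - 8.58 * 25.76 / 7.01
Y = 78.56 - 221.0208 / 7.01
Y = 78.56 - 31.5294
Y = 47.0306

47.0306


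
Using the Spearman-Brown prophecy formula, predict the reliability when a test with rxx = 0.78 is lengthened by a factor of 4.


r_new = (n * rxx) / (1 + (n-1) * rxx)
r_new = (4 * 0.78) / (1 + 3 * 0.78)
r_new = 3.12 / 3.34
r_new = 0.9341

0.9341


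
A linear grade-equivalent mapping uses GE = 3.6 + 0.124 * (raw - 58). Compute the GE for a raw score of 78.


raw - median = 78 - 58 = 20
slope * diff = 0.124 * 20 = 2.48
GE = 3.6 + 2.48
GE = 6.08

6.08


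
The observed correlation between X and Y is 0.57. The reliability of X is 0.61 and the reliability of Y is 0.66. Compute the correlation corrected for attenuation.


r_corrected = rxy / sqrt(rxx * ryy)
= 0.57 / sqrt(0.61 * 0.66)
= 0.57 / sqrt(0.4026)
= 0.57 / 0.634508
r_corrected = 0.8983

0.8983


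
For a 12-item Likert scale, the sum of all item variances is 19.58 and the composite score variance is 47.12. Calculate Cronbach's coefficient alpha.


alpha = (k/(k-1)) * (1 - sum(si^2)/s_total^2)
= (12/11) * (1 - 19.58/47.12)
alpha = 0.6376

0.6376


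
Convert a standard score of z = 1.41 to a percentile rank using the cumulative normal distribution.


CDF(z) = 0.5 * (1 + erf(z/sqrt(2)))
erf(0.997) = 0.8415
CDF = 0.9207
Percentile rank = 0.9207 * 100 = 92.07

92.07


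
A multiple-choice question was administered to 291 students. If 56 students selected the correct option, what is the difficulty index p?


Item difficulty p = number correct / total examinees
p = 56 / 291
p = 0.1924

0.1924


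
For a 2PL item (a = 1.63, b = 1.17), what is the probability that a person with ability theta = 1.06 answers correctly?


a*(theta - b) = 1.63 * (1.06 - 1.17) = -0.1793
exp(--0.1793) = 1.1964
P = 1 / (1 + 1.1964)
P = 0.4553

0.4553


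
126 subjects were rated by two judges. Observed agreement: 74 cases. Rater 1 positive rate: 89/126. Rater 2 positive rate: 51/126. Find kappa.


P_o = 74/126 = 0.587302
P_e = (89*51 + 37*75) / 15876 = 0.460695
kappa = (P_o - P_e) / (1 - P_e)
kappa = (0.587302 - 0.460695) / (1 - 0.460695)
kappa = 0.2348

0.2348


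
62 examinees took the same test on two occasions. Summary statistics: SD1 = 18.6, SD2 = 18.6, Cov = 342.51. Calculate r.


r = cov(X,Y) / (SD_X * SD_Y)
r = 342.51 / (18.6 * 18.6)
r = 342.51 / 345.96
r = 0.99

0.99


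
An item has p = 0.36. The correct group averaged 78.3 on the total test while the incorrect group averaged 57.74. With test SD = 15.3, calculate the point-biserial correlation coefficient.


q = 1 - p = 0.64
rpb = ((M1 - M0) / SD) * sqrt(p * q)
rpb = ((78.3 - 57.74) / 15.3) * sqrt(0.36 * 0.64)
rpb = 0.645

0.645


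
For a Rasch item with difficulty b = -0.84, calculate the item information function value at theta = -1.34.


P = 1/(1+exp(-(-1.34--0.84))) = 0.3775
I = P*(1-P) = 0.3775 * 0.6225
I = 0.235

0.235


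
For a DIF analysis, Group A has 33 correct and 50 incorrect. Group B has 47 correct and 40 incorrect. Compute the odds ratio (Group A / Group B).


Odds_A = 33/50 = 0.66
Odds_B = 47/40 = 1.175
OR = Odds_A / Odds_B = 0.66 / 1.175
Exactly, OR = (33 * 40) / (50 * 47) = 1320 / 2350
OR = 0.5617

0.5617


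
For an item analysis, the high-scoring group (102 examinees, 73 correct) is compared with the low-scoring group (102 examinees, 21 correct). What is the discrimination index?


p_upper = 73/102 = 0.7157
p_lower = 21/102 = 0.2059
D = 0.7157 - 0.2059 = 0.5098

0.5098


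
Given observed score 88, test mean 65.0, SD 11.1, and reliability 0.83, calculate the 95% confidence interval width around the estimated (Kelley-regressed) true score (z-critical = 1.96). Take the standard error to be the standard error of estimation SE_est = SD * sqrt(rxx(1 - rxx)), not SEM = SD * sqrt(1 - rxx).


True score estimate = 0.83*88 + 0.17*65.0 = 84.09
SE_est = SD * sqrt(rxx * (1 - rxx)) = 11.1 * sqrt(0.83 * 0.17) = 11.1 * sqrt(0.1411) = 4.169524
CI = T_est +/- z * SE_est, so width = 2 * z * SE_est = 2 * 1.96 * 4.169524
Width = 16.3445

16.3445


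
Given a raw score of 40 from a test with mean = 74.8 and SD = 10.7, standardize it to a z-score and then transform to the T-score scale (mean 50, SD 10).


z = (X - mean) / SD = (40 - 74.8) / 10.7
z = -34.8 / 10.7
z = -3.2523
T-score = T = 50 + 10z
Carry z at full precision (z = -34.8 / 10.7) into the conversion:
T-score = 50 + 10 * (-34.8 / 10.7) = 50 + -348 / 10.7
T-score = 50 + -32.5234
T-score = 17.4766

17.4766


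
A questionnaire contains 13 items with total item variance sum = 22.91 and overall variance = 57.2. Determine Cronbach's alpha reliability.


alpha = (k/(k-1)) * (1 - sum(si^2)/s_total^2)
= (13/12) * (1 - 22.91/57.2)
alpha = 0.6494

0.6494


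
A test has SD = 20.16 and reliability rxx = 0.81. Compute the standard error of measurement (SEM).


SEM = SD * sqrt(1 - rxx)
SEM = 20.16 * sqrt(1 - 0.81)
SEM = 20.16 * sqrt(0.19) = 20.16 * 0.43589
SEM = 8.7875

8.7875


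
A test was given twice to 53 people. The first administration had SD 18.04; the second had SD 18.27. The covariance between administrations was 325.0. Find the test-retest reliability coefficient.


r = cov(X,Y) / (SD_X * SD_Y)
r = 325.0 / (18.04 * 18.27)
r = 325.0 / 329.5908
r = 0.9861

0.9861


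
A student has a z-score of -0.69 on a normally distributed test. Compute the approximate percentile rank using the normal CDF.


CDF(z) = 0.5 * (1 + erf(z/sqrt(2)))
erf(-0.4879) = -0.5098
CDF = 0.2451
Percentile rank = 0.2451 * 100 = 24.51

24.51


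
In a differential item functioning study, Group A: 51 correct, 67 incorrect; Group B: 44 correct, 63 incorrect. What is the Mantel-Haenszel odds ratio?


Odds_A = 51/67 = 0.7612
Odds_B = 44/63 = 0.6984
OR = Odds_A / Odds_B = 0.7612 / 0.6984
Exactly, OR = (51 * 63) / (67 * 44) = 3213 / 2948
OR = 1.0899

1.0899


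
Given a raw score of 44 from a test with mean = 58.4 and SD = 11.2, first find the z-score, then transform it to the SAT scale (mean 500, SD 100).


z = (X - mean) / SD = (44 - 58.4) / 11.2
z = -14.4 / 11.2
z = -1.2857
SAT-scale = SAT = 500 + 100z
Carry z at full precision (z = -14.4 / 11.2) into the conversion:
SAT-scale = 500 + 100 * (-14.4 / 11.2) = 500 + -1440 / 11.2
SAT-scale = 500 + -128.5714
SAT-scale = 371.4286

371.4286


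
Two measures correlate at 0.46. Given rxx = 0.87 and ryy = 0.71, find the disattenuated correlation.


r_corrected = rxy / sqrt(rxx * ryy)
= 0.46 / sqrt(0.87 * 0.71)
= 0.46 / sqrt(0.6177)
= 0.46 / 0.785939
r_corrected = 0.5853

0.5853


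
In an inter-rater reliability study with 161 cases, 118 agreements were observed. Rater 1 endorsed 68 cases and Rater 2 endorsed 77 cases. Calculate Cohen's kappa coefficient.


P_o = 118/161 = 0.732919
P_e = (68*77 + 93*84) / 25921 = 0.503376
kappa = (P_o - P_e) / (1 - P_e)
kappa = (0.732919 - 0.503376) / (1 - 0.503376)
kappa = 0.4622

0.4622


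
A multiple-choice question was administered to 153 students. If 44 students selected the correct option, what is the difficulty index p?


Item difficulty p = number correct / total examinees
p = 44 / 153
p = 0.2876

0.2876


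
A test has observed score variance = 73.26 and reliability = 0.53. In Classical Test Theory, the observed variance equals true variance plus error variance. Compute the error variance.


var_true = rxx * var_obs = 0.53 * 73.26 = 38.8278
var_error = var_obs - var_true
var_error = 73.26 - 38.8278
var_error = 34.4322

34.4322


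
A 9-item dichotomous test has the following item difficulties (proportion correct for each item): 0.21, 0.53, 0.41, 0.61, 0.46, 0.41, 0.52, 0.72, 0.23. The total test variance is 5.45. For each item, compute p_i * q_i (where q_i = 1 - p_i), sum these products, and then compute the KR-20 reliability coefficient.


For each item, compute p_i * q_i:
  Item 1: 0.21 * 0.79 = 0.1659
  Item 2: 0.53 * 0.47 = 0.2491
  Item 3: 0.41 * 0.59 = 0.2419
  Item 4: 0.61 * 0.39 = 0.2379
  Item 5: 0.46 * 0.54 = 0.2484
  Item 6: 0.41 * 0.59 = 0.2419
  Item 7: 0.52 * 0.48 = 0.2496
  Item 8: 0.72 * 0.28 = 0.2016
  Item 9: 0.23 * 0.77 = 0.1771
Sum(p_i * q_i) = 0.1659 + 0.2491 + 0.2419 + 0.2379 + 0.2484 + 0.2419 + 0.2496 + 0.2016 + 0.1771 = 2.0134
KR-20 = (k/(k-1)) * (1 - Sum(p_i*q_i) / Var_total)
= (9/8) * (1 - 2.0134/5.45)
= 1.125 * 0.6306
KR-20 = 0.7094

0.7094


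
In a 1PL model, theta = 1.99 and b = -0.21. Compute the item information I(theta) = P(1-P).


P = 1/(1+exp(-(1.99--0.21))) = 0.9002
I = P*(1-P) = 0.9002 * 0.0998
I = 0.0898

0.0898


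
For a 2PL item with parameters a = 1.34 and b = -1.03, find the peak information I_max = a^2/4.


For 2PL, max info at theta = b = -1.03
I_max = a^2 / 4 = 1.34^2 / 4
= 1.7956 / 4
I_max = 0.4489

0.4489


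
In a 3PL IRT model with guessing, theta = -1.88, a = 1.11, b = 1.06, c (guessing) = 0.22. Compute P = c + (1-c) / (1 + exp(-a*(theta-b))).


logit = 1.11*(-1.88 - 1.06) = -3.2634
P* = 1/(1 + exp(--3.2634)) = 0.0368
P = 0.22 + (1 - 0.22) * 0.0368
P = 0.2487

0.2487


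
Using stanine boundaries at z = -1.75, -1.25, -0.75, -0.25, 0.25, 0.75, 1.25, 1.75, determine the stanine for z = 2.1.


Stanine boundaries: [-1.75, -1.25, -0.75, -0.25, 0.25, 0.75, 1.25, 1.75]
z = 2.1
Check each boundary:
  z >= -1.75 -> could be stanine 2
  z >= -1.25 -> could be stanine 3
  z >= -0.75 -> could be stanine 4
  z >= -0.25 -> could be stanine 5
  z >= 0.25 -> could be stanine 6
  z >= 0.75 -> could be stanine 7
  z >= 1.25 -> could be stanine 8
  z >= 1.75 -> could be stanine 9
Highest qualifying boundary gives stanine = 9

9


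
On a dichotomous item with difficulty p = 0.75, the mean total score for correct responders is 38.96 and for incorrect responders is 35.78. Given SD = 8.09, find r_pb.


q = 1 - p = 0.25
rpb = ((M1 - M0) / SD) * sqrt(p * q)
rpb = ((38.96 - 35.78) / 8.09) * sqrt(0.75 * 0.25)
rpb = 0.1702

0.1702


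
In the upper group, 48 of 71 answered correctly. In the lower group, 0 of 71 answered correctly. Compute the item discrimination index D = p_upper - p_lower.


p_upper = 48/71 = 0.6761
p_lower = 0/71 = 0.0
D = 0.6761 - 0.0 = 0.6761

0.6761


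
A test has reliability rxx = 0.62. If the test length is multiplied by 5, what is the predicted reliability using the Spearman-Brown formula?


r_new = (n * rxx) / (1 + (n-1) * rxx)
r_new = (5 * 0.62) / (1 + 4 * 0.62)
r_new = 3.1 / 3.48
r_new = 0.8908

0.8908


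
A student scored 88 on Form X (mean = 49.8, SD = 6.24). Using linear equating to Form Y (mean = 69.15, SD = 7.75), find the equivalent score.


slope = SD_Y / SD_X = 7.75 / 6.24 ~ 1.242
intercept = mean_Y - slope * mean_X = 69.15 - (7.75 / 6.24) * 49.8 ~ 7.299
Y = slope * X + intercept. To avoid rounding drift from the rounded slope/intercept, evaluate the equivalent form Y = mean_Y + SD_Y * (X - mean_X) / SD_X at full precision:
Y = 69.15 + 7.75 * (88 - 49.8) / 6.24
Y = 69.15 + 7.75 * 38.2 / 6.24
Y = 69.15 + 296.05 / 6.24
Y = 69.15 + 47.4439
Y = 116.5939

116.5939
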